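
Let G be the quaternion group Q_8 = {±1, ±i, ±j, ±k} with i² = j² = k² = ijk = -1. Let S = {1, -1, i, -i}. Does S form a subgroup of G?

Yes

|S| = 4 divides |G| = 8, consistent with Lagrange.
S contains the identity, every element's inverse is in S, and S is closed under ·: it is a subgroup.
In fact S = ⟨-i⟩.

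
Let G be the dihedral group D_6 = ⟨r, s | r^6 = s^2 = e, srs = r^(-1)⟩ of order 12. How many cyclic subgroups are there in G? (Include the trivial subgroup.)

10

A cyclic subgroup of order d is generated by each of its φ(d) elements of order d, so the cyclic subgroups of order d number (#elements of order d)/φ(d).
Cyclic subgroups by order — order 1: 1; order 2: 7; order 3: 1; order 6: 1.
Total: 10.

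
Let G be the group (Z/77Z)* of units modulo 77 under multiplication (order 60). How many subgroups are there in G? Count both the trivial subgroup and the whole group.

|G| = 60, so by Lagrange every subgroup order divides 60. Divisors: 1, 2, 3, 4, 5, 6, 10, 12, 15, 20, 30, 60.
Subgroups by order — order 1: 1; order 2: 3; order 3: 1; order 4: 1; order 5: 1; order 6: 3; order 10: 3; order 12: 1; order 15: 1; order 20: 1; order 30: 3; order 60: 1.
Total: 1 + 3 + 1 + 1 + 1 + 3 + 3 + 1 + 1 + 1 + 3 + 1 = 20.

20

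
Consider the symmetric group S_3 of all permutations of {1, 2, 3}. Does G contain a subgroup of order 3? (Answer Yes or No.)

Yes

3 | 6. A subgroup of order 3 is {e, (1 2 3), (1 3 2)}.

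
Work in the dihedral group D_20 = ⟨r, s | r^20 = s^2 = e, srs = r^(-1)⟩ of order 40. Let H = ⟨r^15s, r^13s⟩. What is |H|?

20

|⟨r^15s⟩| = 2 and |⟨r^13s⟩| = 2, so |H| is a multiple of lcm(2, 2) = 2 and divides |G| = 40.
Closing under the operation: H = {e, r^2, r^4, r^6, r^8, r^10, r^12, r^14, r^16, r^18, rs, r^3s, r^5s, r^7s, r^9s, r^11s, r^13s, r^15s, r^17s, r^19s}, so |H| = 20.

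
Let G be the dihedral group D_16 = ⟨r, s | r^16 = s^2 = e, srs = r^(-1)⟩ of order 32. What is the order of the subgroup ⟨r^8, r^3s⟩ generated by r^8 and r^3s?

4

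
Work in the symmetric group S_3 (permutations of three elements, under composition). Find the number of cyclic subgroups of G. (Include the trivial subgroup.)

5

Group the elements of G by the cyclic subgroup they generate; each cyclic subgroup of order d accounts for φ(d) elements.
Cyclic subgroups by order — order 1: 1; order 2: 3; order 3: 1.
Total: 5.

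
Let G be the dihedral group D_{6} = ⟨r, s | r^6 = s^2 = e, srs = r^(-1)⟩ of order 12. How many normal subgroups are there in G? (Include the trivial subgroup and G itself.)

7

G has 16 subgroups. Checking conjugation-invariance by order — order 1: 1/1 normal; order 2: 1/7 normal; order 3: 1/1 normal; order 4: 0/3 normal; order 6: 3/3 normal; order 12: 1/1 normal.
Total normal subgroups: 7.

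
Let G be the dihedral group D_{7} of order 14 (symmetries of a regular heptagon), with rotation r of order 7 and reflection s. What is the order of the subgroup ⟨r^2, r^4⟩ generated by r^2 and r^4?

|⟨r^2⟩| = 7 and |⟨r^4⟩| = 7, so |H| is a multiple of lcm(7, 7) = 7 and divides |G| = 14.
Closing under the operation: H = {e, r, r^2, r^3, r^4, r^5, r^6}, so |H| = 7.

7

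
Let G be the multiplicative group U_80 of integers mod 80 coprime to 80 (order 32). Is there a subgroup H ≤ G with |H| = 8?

8 | 32. A subgroup of order 8 is {1, 9, 11, 19, 41, 49, 51, 59}.

Yes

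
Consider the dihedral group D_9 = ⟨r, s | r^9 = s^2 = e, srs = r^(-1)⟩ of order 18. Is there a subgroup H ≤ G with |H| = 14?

No

14 does not divide |G| = 18, so by Lagrange no subgroup of order 14 exists.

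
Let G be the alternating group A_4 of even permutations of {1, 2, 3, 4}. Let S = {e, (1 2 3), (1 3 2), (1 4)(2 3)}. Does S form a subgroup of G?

Closure fails: (1 3 2) ∘ (1 4)(2 3) = (1 4 3) ∉ S. So S is not a subgroup.

No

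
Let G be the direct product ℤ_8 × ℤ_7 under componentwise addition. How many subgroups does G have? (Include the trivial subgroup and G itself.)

8

|G| = 56, so by Lagrange every subgroup order divides 56. Divisors: 1, 2, 4, 7, 8, 14, 28, 56.
Subgroups by order — order 1: 1; order 2: 1; order 4: 1; order 7: 1; order 8: 1; order 14: 1; order 28: 1; order 56: 1.
Total: 1 + 1 + 1 + 1 + 1 + 1 + 1 + 1 = 8.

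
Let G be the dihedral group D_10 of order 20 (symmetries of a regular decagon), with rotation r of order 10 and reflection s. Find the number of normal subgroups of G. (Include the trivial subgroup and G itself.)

7

G has 22 subgroups. Checking conjugation-invariance by order — order 1: 1/1 normal; order 2: 1/11 normal; order 4: 0/5 normal; order 5: 1/1 normal; order 10: 3/3 normal; order 20: 1/1 normal.
Total normal subgroups: 7.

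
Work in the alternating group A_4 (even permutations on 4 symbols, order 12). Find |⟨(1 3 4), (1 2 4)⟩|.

|⟨(1 3 4)⟩| = 3 and |⟨(1 2 4)⟩| = 3, so |H| is a multiple of lcm(3, 3) = 3 and divides |G| = 12.
Closing {(1 3 4), (1 2 4)} under the group operation gives all of G, so |H| = 12.

12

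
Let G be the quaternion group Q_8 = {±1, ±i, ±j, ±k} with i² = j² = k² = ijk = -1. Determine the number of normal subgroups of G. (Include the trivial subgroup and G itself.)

6

G has 6 subgroups. Checking conjugation-invariance by order — order 1: 1/1 normal; order 2: 1/1 normal; order 4: 3/3 normal; order 8: 1/1 normal.
Total normal subgroups: 6.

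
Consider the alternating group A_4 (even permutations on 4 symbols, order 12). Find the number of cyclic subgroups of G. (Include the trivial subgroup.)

A cyclic subgroup of order d is generated by each of its φ(d) elements of order d, so the cyclic subgroups of order d number (#elements of order d)/φ(d).
Cyclic subgroups by order — order 1: 1; order 2: 3; order 3: 4.
Total: 8.

8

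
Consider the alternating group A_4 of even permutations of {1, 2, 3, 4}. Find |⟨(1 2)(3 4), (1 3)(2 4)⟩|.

|⟨(1 2)(3 4)⟩| = 2 and |⟨(1 3)(2 4)⟩| = 2, so |H| is a multiple of lcm(2, 2) = 2 and divides |G| = 12.
Closing under the operation: H = {e, (1 2)(3 4), (1 3)(2 4), (1 4)(2 3)}, so |H| = 4.

4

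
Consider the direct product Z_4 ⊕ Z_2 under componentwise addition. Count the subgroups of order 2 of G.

|G| = 8 and 2 | 8, so subgroups of order 2 are possible by Lagrange.
The subgroups of order 2 are: {(0,0), (0,1)}; {(0,0), (2,0)}; {(0,0), (2,1)}.
So G has 3 subgroups of order 2.

3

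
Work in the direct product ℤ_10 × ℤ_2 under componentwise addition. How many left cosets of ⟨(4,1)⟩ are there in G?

2

|⟨(4,1)⟩| = 10 and |G| = 20.
By Lagrange, [G : H] = |G|/|H| = 20/10 = 2.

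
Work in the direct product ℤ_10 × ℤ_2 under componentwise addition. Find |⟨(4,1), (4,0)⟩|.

10

|⟨(4,1)⟩| = 10 and |⟨(4,0)⟩| = 5, so |H| is a multiple of lcm(10, 5) = 10 and divides |G| = 20.
Closing under the operation: H = {(0,0), (0,1), (2,0), (2,1), (4,0), (4,1), (6,0), (6,1), (8,0), (8,1)}, so |H| = 10.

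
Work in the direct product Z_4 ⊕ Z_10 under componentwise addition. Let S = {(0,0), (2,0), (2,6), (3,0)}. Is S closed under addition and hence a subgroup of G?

No

(3,0) ∈ S but its inverse (1,0) ∉ S, so S is not a subgroup.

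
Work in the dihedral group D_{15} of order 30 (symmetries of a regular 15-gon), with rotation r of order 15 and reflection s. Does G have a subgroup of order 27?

27 does not divide |G| = 30, so by Lagrange no subgroup of order 27 exists.

No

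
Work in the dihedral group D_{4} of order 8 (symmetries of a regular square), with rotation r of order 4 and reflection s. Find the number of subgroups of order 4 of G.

|G| = 8 and 4 | 8, so subgroups of order 4 are possible by Lagrange.
The subgroups of order 4 are: {e, r, r^2, r^3}; {e, r^2, s, r^2s}; {e, r^2, rs, r^3s}.
So G has 3 subgroups of order 4.

3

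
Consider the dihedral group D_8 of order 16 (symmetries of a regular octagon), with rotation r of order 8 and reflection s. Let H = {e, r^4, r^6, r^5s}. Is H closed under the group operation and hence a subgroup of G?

No

r^6 ∈ H but its inverse r^2 ∉ H, so H is not a subgroup.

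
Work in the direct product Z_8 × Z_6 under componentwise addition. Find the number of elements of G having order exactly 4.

An element (a,b) has order lcm(ord(a), ord(b)); count pairs with lcm equal to 4.
Enumerating gives 4 such elements.

4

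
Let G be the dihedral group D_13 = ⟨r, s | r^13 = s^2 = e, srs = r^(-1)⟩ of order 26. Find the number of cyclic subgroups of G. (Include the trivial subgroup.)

15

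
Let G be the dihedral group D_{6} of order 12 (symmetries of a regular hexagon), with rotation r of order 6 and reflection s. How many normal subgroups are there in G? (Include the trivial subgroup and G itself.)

G has 16 subgroups. Checking conjugation-invariance by order — order 1: 1/1 normal; order 2: 1/7 normal; order 3: 1/1 normal; order 4: 0/3 normal; order 6: 3/3 normal; order 12: 1/1 normal.
Total normal subgroups: 7.

7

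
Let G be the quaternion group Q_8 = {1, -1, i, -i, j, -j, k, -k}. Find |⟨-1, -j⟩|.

|⟨-1⟩| = 2 and |⟨-j⟩| = 4, so |H| is a multiple of lcm(2, 4) = 4 and divides |G| = 8.
Closing under the operation: H = {1, -1, j, -j}, so |H| = 4.

4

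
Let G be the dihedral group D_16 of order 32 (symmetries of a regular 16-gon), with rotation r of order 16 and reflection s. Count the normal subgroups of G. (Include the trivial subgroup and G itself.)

8

G has 36 subgroups. Checking conjugation-invariance by order — order 1: 1/1 normal; order 2: 1/17 normal; order 4: 1/9 normal; order 8: 1/5 normal; order 16: 3/3 normal; order 32: 1/1 normal.
Total normal subgroups: 8.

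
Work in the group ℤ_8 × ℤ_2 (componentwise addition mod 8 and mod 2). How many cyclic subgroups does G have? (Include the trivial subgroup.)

8

Group the elements of G by the cyclic subgroup they generate; each cyclic subgroup of order d accounts for φ(d) elements.
Cyclic subgroups by order — order 1: 1; order 2: 3; order 4: 2; order 8: 2.
Total: 8.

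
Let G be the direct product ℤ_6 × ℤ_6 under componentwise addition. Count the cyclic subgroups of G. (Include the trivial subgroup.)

20

A cyclic subgroup of order d is generated by each of its φ(d) elements of order d, so the cyclic subgroups of order d number (#elements of order d)/φ(d).
Cyclic subgroups by order — order 1: 1; order 2: 3; order 3: 4; order 6: 12.
Total: 20.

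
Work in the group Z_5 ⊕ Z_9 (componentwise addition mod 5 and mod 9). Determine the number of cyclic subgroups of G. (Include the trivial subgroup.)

Each element a generates a cyclic subgroup ⟨a⟩; distinct elements may generate the same one (a cyclic group of order d has φ(d) generators).
Cyclic subgroups by order — order 1: 1; order 3: 1; order 5: 1; order 9: 1; order 15: 1; order 45: 1.
Total: 6.

6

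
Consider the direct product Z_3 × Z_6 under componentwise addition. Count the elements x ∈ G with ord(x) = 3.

An element (a,b) has order lcm(ord(a), ord(b)); count pairs with lcm equal to 3.
Enumerating gives 8 such elements.

8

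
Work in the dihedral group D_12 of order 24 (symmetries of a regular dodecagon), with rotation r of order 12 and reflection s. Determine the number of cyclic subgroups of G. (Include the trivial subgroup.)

18

Group the elements of G by the cyclic subgroup they generate; each cyclic subgroup of order d accounts for φ(d) elements.
Cyclic subgroups by order — order 1: 1; order 2: 13; order 3: 1; order 4: 1; order 6: 1; order 12: 1.
Total: 18.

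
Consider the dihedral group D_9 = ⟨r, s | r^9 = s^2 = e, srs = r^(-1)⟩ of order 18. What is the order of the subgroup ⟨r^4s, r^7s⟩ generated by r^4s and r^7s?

|⟨r^4s⟩| = 2 and |⟨r^7s⟩| = 2, so |H| is a multiple of lcm(2, 2) = 2 and divides |G| = 18.
Closing under the operation: H = {e, r^3, r^6, rs, r^4s, r^7s}, so |H| = 6.

6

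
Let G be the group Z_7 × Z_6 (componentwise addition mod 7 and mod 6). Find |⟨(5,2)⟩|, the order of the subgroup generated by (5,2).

21

The order of (5,2) in Z_7 × Z_6 is lcm(ord(5) in Z_7, ord(2) in Z_6).
ord(5) = 7 and ord(2) = 3, so |⟨(5,2)⟩| = lcm(7, 3) = 21.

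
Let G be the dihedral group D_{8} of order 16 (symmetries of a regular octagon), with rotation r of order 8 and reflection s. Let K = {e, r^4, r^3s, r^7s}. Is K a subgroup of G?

Yes

|K| = 4 divides |G| = 16, consistent with Lagrange.
K contains the identity, every element's inverse is in K, and K is closed under ·: it is a subgroup.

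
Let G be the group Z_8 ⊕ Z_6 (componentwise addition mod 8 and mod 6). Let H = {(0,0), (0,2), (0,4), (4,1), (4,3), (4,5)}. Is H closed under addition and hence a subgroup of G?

Yes

|H| = 6 divides |G| = 48, consistent with Lagrange.
H contains the identity, every element's inverse is in H, and H is closed under +: it is a subgroup.
In fact H = ⟨(4,5)⟩.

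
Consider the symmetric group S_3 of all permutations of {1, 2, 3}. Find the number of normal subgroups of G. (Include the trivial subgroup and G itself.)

3

G has 6 subgroups. Checking conjugation-invariance by order — order 1: 1/1 normal; order 2: 0/3 normal; order 3: 1/1 normal; order 6: 1/1 normal.
Total normal subgroups: 3.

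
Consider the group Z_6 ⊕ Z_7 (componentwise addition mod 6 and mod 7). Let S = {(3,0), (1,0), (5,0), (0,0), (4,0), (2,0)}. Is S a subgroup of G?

Yes

|S| = 6 divides |G| = 42, consistent with Lagrange.
S contains the identity, every element's inverse is in S, and S is closed under +: it is a subgroup.
In fact S = ⟨(5,0)⟩.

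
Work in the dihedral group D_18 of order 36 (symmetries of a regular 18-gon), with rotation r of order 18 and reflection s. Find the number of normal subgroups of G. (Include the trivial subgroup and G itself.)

9

G has 45 subgroups. Checking conjugation-invariance by order — order 1: 1/1 normal; order 2: 1/19 normal; order 3: 1/1 normal; order 4: 0/9 normal; order 6: 1/7 normal; order 9: 1/1 normal; order 12: 0/3 normal; order 18: 3/3 normal; order 36: 1/1 normal.
Total normal subgroups: 9.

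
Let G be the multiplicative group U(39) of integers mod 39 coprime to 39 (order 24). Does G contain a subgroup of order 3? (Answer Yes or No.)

3 | 24. A subgroup of order 3 is {1, 16, 22}.

Yes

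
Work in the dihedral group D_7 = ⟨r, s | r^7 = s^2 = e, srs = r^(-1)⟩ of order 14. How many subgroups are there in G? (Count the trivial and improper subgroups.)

|G| = 14, so by Lagrange every subgroup order divides 14. Divisors: 1, 2, 7, 14.
Subgroups by order — order 1: 1; order 2: 7; order 7: 1; order 14: 1.
Total: 1 + 7 + 1 + 1 = 10.

10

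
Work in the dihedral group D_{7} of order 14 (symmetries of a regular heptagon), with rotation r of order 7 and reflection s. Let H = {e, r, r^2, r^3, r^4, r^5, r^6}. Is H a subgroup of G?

Yes

|H| = 7 divides |G| = 14, consistent with Lagrange.
H contains the identity, every element's inverse is in H, and H is closed under ·: it is a subgroup.
In fact H = ⟨r^4⟩.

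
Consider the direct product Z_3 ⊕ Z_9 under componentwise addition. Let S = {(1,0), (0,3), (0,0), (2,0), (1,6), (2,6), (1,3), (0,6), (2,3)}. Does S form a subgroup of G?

|S| = 9 divides |G| = 27, consistent with Lagrange.
S contains the identity, every element's inverse is in S, and S is closed under +: it is a subgroup.

Yes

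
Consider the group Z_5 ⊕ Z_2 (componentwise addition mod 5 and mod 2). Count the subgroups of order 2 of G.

1

|G| = 10 and 2 | 10, so subgroups of order 2 are possible by Lagrange.
The subgroups of order 2 are: {(0,0), (0,1)}.
So G has 1 subgroup of order 2.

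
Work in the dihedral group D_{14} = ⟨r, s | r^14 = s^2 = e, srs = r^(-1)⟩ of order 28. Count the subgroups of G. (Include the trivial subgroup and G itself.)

|G| = 28, so by Lagrange every subgroup order divides 28. Divisors: 1, 2, 4, 7, 14, 28.
Subgroups by order — order 1: 1; order 2: 15; order 4: 7; order 7: 1; order 14: 3; order 28: 1.
Total: 1 + 15 + 7 + 1 + 3 + 1 = 28.

28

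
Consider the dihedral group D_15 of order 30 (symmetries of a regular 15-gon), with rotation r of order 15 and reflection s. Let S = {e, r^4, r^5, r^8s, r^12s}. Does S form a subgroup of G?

No

r^4 ∈ S but its inverse r^11 ∉ S, so S is not a subgroup.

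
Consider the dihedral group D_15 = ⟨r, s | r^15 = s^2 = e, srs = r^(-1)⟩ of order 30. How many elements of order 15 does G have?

8

The elements of order 15 are: r, r^2, r^4, r^7, r^8, r^11, r^13, r^14.
That's 8.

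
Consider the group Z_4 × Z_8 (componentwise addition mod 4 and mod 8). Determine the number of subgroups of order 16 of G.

3

|G| = 32 and 16 | 32, so subgroups of order 16 are possible by Lagrange.
The subgroups of order 16 are: {(0,0), (0,1), (0,2), (0,3), (0,4), (0,5), (0,6), (0,7), (2,0), (2,1), (2,2), (2,3), (2,4), (2,5), (2,6), (2,7)}; {(0,0), (0,2), (0,4), (0,6), (1,0), (1,2), (1,4), (1,6), (2,0), (2,2), (2,4), (2,6), (3,0), (3,2), (3,4), (3,6)}; {(0,0), (0,2), (0,4), (0,6), (1,1), (1,3), (1,5), (1,7), (2,0), (2,2), (2,4), (2,6), (3,1), (3,3), (3,5), (3,7)}.
So G has 3 subgroups of order 16.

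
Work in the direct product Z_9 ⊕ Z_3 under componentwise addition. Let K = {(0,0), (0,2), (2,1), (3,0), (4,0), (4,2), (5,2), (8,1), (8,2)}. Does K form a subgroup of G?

(4,0) ∈ K but its inverse (5,0) ∉ K, so K is not a subgroup.

No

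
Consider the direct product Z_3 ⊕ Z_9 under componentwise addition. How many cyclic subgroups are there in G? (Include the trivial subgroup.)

A cyclic subgroup of order d is generated by each of its φ(d) elements of order d, so the cyclic subgroups of order d number (#elements of order d)/φ(d).
Cyclic subgroups by order — order 1: 1; order 3: 4; order 9: 3.
Total: 8.

8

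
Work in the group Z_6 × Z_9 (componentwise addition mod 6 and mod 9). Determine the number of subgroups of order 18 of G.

4

|G| = 54 and 18 | 54, so subgroups of order 18 are possible by Lagrange.
The subgroups of order 18 are: {(0,0), (0,1), (0,2), (0,3), (0,4), (0,5), (0,6), (0,7), (0,8), (3,0), (3,1), (3,2), (3,3), (3,4), (3,5), (3,6), (3,7), (3,8)}; {(0,0), (0,3), (0,6), (1,0), (1,3), (1,6), (2,0), (2,3), (2,6), (3,0), (3,3), (3,6), (4,0), (4,3), (4,6), (5,0), (5,3), (5,6)}; {(0,0), (0,3), (0,6), (1,1), (1,4), (1,7), (2,2), (2,5), (2,8), (3,0), (3,3), (3,6), (4,1), (4,4), (4,7), (5,2), (5,5), (5,8)}; {(0,0), (0,3), (0,6), (1,2), (1,5), (1,8), (2,1), (2,4), (2,7), (3,0), (3,3), (3,6), (4,2), (4,5), (4,8), (5,1), (5,4), (5,7)}.
So G has 4 subgroups of order 18.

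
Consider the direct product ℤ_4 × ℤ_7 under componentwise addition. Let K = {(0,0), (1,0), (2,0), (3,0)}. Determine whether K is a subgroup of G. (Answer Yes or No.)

Yes

|K| = 4 divides |G| = 28, consistent with Lagrange.
K contains the identity, every element's inverse is in K, and K is closed under +: it is a subgroup.
In fact K = ⟨(1,0)⟩.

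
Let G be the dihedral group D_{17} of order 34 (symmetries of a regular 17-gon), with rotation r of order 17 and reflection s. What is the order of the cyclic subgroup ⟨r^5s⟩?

Computing powers of r^5s: the smallest k with (r^5s)^k = e is k = 2.

2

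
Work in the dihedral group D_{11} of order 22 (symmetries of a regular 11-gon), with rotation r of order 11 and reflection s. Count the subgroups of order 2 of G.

|G| = 22 and 2 | 22, so subgroups of order 2 are possible by Lagrange.
The subgroups of order 2 are: {e, r^10s}; {e, r^2s}; {e, r^3s}; {e, r^4s}; … (11 in all).
So G has 11 subgroups of order 2.

11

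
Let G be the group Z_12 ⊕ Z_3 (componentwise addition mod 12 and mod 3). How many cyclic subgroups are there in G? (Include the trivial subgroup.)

Each element a generates a cyclic subgroup ⟨a⟩; distinct elements may generate the same one (a cyclic group of order d has φ(d) generators).
Cyclic subgroups by order — order 1: 1; order 2: 1; order 3: 4; order 4: 1; order 6: 4; order 12: 4.
Total: 15.

15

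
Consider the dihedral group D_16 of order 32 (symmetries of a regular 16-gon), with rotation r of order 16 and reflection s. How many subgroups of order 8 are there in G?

|G| = 32 and 8 | 32, so subgroups of order 8 are possible by Lagrange.
The subgroups of order 8 are: {e, r^2, r^4, r^6, r^8, r^10, r^12, r^14}; {e, r^4, r^8, r^12, r^2s, r^6s, r^10s, r^14s}; {e, r^4, r^8, r^12, r^3s, r^7s, r^11s, r^15s}; {e, r^4, r^8, r^12, s, r^4s, r^8s, r^12s}; … (5 in all).
So G has 5 subgroups of order 8.

5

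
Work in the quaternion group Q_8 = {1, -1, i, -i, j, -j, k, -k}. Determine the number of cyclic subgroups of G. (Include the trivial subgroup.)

5

Each element a generates a cyclic subgroup ⟨a⟩; distinct elements may generate the same one (a cyclic group of order d has φ(d) generators).
Cyclic subgroups by order — order 1: 1; order 2: 1; order 4: 3.
Total: 5.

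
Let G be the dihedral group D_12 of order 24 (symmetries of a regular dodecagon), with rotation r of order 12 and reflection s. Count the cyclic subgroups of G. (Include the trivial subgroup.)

Each element a generates a cyclic subgroup ⟨a⟩; distinct elements may generate the same one (a cyclic group of order d has φ(d) generators).
Cyclic subgroups by order — order 1: 1; order 2: 13; order 3: 1; order 4: 1; order 6: 1; order 12: 1.
Total: 18.

18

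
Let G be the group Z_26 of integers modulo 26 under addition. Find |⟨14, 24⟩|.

13

|⟨14⟩| = 13 and |⟨24⟩| = 13, so |H| is a multiple of lcm(13, 13) = 13 and divides |G| = 26.
Closing under the operation: H = {0, 2, 4, 6, 8, 10, 12, 14, 16, 18, 20, 22, 24}, so |H| = 13.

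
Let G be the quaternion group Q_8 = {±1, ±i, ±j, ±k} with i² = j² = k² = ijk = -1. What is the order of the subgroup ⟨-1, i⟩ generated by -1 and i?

4

|⟨-1⟩| = 2 and |⟨i⟩| = 4, so |H| is a multiple of lcm(2, 4) = 4 and divides |G| = 8.
Closing under the operation: H = {1, -1, i, -i}, so |H| = 4.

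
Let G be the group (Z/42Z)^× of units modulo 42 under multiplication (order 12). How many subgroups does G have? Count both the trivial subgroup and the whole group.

10

|G| = 12, so by Lagrange every subgroup order divides 12. Divisors: 1, 2, 3, 4, 6, 12.
Subgroups by order — order 1: 1; order 2: 3; order 3: 1; order 4: 1; order 6: 3; order 12: 1.
Total: 1 + 3 + 1 + 1 + 3 + 1 = 10.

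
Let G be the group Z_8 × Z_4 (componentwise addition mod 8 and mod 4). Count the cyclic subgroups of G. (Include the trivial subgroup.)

Group the elements of G by the cyclic subgroup they generate; each cyclic subgroup of order d accounts for φ(d) elements.
Cyclic subgroups by order — order 1: 1; order 2: 3; order 4: 6; order 8: 4.
Total: 14.

14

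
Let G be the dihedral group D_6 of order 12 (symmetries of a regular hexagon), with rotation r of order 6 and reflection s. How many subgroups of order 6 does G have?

|G| = 12 and 6 | 12, so subgroups of order 6 are possible by Lagrange.
The subgroups of order 6 are: {e, r, r^2, r^3, r^4, r^5}; {e, r^2, r^4, s, r^2s, r^4s}; {e, r^2, r^4, rs, r^3s, r^5s}.
So G has 3 subgroups of order 6.

3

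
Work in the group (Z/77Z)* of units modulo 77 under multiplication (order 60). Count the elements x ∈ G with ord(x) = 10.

Enumerating element orders in G gives 12 elements of order 10.

12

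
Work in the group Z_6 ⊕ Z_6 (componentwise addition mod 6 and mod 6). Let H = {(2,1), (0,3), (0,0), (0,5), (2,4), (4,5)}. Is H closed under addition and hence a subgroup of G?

No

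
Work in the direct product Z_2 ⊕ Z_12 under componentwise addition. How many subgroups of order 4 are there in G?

3

|G| = 24 and 4 | 24, so subgroups of order 4 are possible by Lagrange.
The subgroups of order 4 are: {(0,0), (0,3), (0,6), (0,9)}; {(0,0), (0,6), (1,0), (1,6)}; {(0,0), (0,6), (1,3), (1,9)}.
So G has 3 subgroups of order 4.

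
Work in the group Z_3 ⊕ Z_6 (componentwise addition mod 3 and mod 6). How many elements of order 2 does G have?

An element (a,b) has order lcm(ord(a), ord(b)); count pairs with lcm equal to 2.
Enumerating gives 1 such elements.

1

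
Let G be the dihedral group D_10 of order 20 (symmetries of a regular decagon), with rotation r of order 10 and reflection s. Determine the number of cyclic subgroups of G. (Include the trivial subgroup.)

14

Each element a generates a cyclic subgroup ⟨a⟩; distinct elements may generate the same one (a cyclic group of order d has φ(d) generators).
Cyclic subgroups by order — order 1: 1; order 2: 11; order 5: 1; order 10: 1.
Total: 14.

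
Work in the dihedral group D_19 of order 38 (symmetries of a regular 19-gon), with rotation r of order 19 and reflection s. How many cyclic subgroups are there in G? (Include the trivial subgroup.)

Each element a generates a cyclic subgroup ⟨a⟩; distinct elements may generate the same one (a cyclic group of order d has φ(d) generators).
Cyclic subgroups by order — order 1: 1; order 2: 19; order 19: 1.
Total: 21.

21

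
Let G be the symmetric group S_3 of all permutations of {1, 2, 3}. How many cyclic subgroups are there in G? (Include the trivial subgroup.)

Each element a generates a cyclic subgroup ⟨a⟩; distinct elements may generate the same one (a cyclic group of order d has φ(d) generators).
Cyclic subgroups by order — order 1: 1; order 2: 3; order 3: 1.
Total: 5.

5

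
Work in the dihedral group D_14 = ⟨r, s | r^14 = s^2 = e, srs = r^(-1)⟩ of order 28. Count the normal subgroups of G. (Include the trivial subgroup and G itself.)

7

G has 28 subgroups. Checking conjugation-invariance by order — order 1: 1/1 normal; order 2: 1/15 normal; order 4: 0/7 normal; order 7: 1/1 normal; order 14: 3/3 normal; order 28: 1/1 normal.
Total normal subgroups: 7.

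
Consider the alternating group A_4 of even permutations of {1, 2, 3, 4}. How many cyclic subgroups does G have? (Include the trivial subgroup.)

Each element a generates a cyclic subgroup ⟨a⟩; distinct elements may generate the same one (a cyclic group of order d has φ(d) generators).
Cyclic subgroups by order — order 1: 1; order 2: 3; order 3: 4.
Total: 8.

8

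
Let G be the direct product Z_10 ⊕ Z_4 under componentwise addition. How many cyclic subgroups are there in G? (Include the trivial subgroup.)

12

Group the elements of G by the cyclic subgroup they generate; each cyclic subgroup of order d accounts for φ(d) elements.
Cyclic subgroups by order — order 1: 1; order 2: 3; order 4: 2; order 5: 1; order 10: 3; order 20: 2.
Total: 12.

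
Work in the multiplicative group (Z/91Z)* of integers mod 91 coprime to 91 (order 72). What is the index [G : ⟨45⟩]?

|⟨45⟩| = 12 and |G| = 72.
By Lagrange, [G : H] = |G|/|H| = 72/12 = 6.

6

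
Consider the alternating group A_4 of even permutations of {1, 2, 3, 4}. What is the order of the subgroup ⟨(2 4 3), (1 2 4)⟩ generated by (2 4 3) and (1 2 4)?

12

|⟨(2 4 3)⟩| = 3 and |⟨(1 2 4)⟩| = 3, so |H| is a multiple of lcm(3, 3) = 3 and divides |G| = 12.
Closing {(2 4 3), (1 2 4)} under the group operation gives all of G, so |H| = 12.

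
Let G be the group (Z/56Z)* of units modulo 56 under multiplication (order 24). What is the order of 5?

Compute successive powers of 5 mod 56: 5, 25, 13, 9, 45, 1; 5^6 ≡ 1 (mod 56).
So |⟨5⟩| = 6.

6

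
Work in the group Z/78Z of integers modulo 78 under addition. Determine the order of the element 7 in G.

78

In Z/78Z, the order of an element a is n/gcd(a, n).
gcd(7, 78) = 1, so |⟨7⟩| = 78/1 = 78.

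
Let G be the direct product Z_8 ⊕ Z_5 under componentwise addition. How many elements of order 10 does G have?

An element (a,b) has order lcm(ord(a), ord(b)); count pairs with lcm equal to 10.
Enumerating gives 4 such elements.

4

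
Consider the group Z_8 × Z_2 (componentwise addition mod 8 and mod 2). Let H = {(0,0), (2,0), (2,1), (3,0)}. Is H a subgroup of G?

(2,0) ∈ H but its inverse (6,0) ∉ H, so H is not a subgroup.

No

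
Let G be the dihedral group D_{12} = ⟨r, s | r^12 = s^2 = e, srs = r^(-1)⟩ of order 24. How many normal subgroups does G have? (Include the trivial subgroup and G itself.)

G has 34 subgroups. Checking conjugation-invariance by order — order 1: 1/1 normal; order 2: 1/13 normal; order 3: 1/1 normal; order 4: 1/7 normal; order 6: 1/5 normal; order 8: 0/3 normal; order 12: 3/3 normal; order 24: 1/1 normal.
Total normal subgroups: 9.

9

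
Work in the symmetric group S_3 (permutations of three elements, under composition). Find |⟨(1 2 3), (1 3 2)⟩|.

3

|⟨(1 2 3)⟩| = 3 and |⟨(1 3 2)⟩| = 3, so |H| is a multiple of lcm(3, 3) = 3 and divides |G| = 6.
Closing under the operation: H = {e, (1 2 3), (1 3 2)}, so |H| = 3.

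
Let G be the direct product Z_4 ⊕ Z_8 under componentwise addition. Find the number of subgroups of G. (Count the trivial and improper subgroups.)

|G| = 32, so by Lagrange every subgroup order divides 32. Divisors: 1, 2, 4, 8, 16, 32.
Subgroups by order — order 1: 1; order 2: 3; order 4: 7; order 8: 7; order 16: 3; order 32: 1.
Total: 1 + 3 + 7 + 7 + 3 + 1 = 22.

22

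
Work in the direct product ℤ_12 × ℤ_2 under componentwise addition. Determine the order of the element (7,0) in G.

12

The order of (7,0) in Z_12 × Z_2 is lcm(ord(7) in Z_12, ord(0) in Z_2).
ord(7) = 12 and ord(0) = 1, so |⟨(7,0)⟩| = lcm(12, 1) = 12.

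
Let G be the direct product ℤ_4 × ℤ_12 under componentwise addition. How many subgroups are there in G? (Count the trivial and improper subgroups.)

30

|G| = 48, so by Lagrange every subgroup order divides 48. Divisors: 1, 2, 3, 4, 6, 8, 12, 16, 24, 48.
Subgroups by order — order 1: 1; order 2: 3; order 3: 1; order 4: 7; order 6: 3; order 8: 3; order 12: 7; order 16: 1; order 24: 3; order 48: 1.
Total: 1 + 3 + 1 + 7 + 3 + 3 + 7 + 1 + 3 + 1 = 30.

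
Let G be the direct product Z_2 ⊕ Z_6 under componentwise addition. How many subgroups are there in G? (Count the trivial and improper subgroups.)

10

|G| = 12, so by Lagrange every subgroup order divides 12. Divisors: 1, 2, 3, 4, 6, 12.
Subgroups by order — order 1: 1; order 2: 3; order 3: 1; order 4: 1; order 6: 3; order 12: 1.
Total: 1 + 3 + 1 + 1 + 3 + 1 = 10.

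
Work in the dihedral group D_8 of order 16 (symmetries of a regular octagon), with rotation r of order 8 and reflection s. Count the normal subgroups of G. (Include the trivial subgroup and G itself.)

G has 19 subgroups. Checking conjugation-invariance by order — order 1: 1/1 normal; order 2: 1/9 normal; order 4: 1/5 normal; order 8: 3/3 normal; order 16: 1/1 normal.
Total normal subgroups: 7.

7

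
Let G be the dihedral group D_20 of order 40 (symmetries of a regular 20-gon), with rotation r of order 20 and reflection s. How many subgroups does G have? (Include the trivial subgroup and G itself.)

48

|G| = 40, so by Lagrange every subgroup order divides 40. Divisors: 1, 2, 4, 5, 8, 10, 20, 40.
Subgroups by order — order 1: 1; order 2: 21; order 4: 11; order 5: 1; order 8: 5; order 10: 5; order 20: 3; order 40: 1.
Total: 1 + 21 + 11 + 1 + 5 + 5 + 3 + 1 = 48.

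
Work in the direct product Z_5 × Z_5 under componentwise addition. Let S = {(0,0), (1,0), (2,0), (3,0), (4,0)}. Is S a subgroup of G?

|S| = 5 divides |G| = 25, consistent with Lagrange.
S contains the identity, every element's inverse is in S, and S is closed under +: it is a subgroup.
In fact S = ⟨(4,0)⟩.

Yes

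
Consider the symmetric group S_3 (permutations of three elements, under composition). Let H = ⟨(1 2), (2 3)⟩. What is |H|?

6

|⟨(1 2)⟩| = 2 and |⟨(2 3)⟩| = 2, so |H| is a multiple of lcm(2, 2) = 2 and divides |G| = 6.
Closing {(1 2), (2 3)} under the group operation gives all of G, so |H| = 6.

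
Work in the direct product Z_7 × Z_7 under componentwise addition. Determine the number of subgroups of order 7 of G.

|G| = 49 and 7 | 49, so subgroups of order 7 are possible by Lagrange.
The subgroups of order 7 are: {(0,0), (0,1), (0,2), (0,3), (0,4), (0,5), (0,6)}; {(0,0), (1,0), (2,0), (3,0), (4,0), (5,0), (6,0)}; {(0,0), (1,1), (2,2), (3,3), (4,4), (5,5), (6,6)}; {(0,0), (1,2), (2,4), (3,6), (4,1), (5,3), (6,5)}; … (8 in all).
So G has 8 subgroups of order 7.

8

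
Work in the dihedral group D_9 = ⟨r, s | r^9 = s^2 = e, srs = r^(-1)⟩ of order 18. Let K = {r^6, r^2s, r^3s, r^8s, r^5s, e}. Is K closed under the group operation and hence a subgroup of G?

No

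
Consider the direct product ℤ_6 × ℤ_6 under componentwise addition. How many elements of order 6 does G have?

24

An element (a,b) has order lcm(ord(a), ord(b)); count pairs with lcm equal to 6.
Enumerating gives 24 such elements.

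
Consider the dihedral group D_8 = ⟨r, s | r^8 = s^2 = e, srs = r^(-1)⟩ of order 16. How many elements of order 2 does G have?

9

Enumerating element orders in G gives 9 elements of order 2.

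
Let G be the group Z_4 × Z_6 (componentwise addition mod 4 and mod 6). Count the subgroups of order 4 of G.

3

|G| = 24 and 4 | 24, so subgroups of order 4 are possible by Lagrange.
The subgroups of order 4 are: {(0,0), (0,3), (2,0), (2,3)}; {(0,0), (1,0), (2,0), (3,0)}; {(0,0), (1,3), (2,0), (3,3)}.
So G has 3 subgroups of order 4.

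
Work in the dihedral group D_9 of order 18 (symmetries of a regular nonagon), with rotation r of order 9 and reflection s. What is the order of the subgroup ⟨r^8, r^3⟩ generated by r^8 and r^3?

9

|⟨r^8⟩| = 9 and |⟨r^3⟩| = 3, so |H| is a multiple of lcm(9, 3) = 9 and divides |G| = 18.
Closing under the operation: H = {e, r, r^2, r^3, r^4, r^5, r^6, r^7, r^8}, so |H| = 9.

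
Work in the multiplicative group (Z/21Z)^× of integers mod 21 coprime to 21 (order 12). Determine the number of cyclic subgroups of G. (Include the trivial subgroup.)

8

Each element a generates a cyclic subgroup ⟨a⟩; distinct elements may generate the same one (a cyclic group of order d has φ(d) generators).
Cyclic subgroups by order — order 1: 1; order 2: 3; order 3: 1; order 6: 3.
Total: 8.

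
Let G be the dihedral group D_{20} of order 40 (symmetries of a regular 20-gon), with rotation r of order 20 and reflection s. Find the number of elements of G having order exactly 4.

2

The elements of order 4 are: r^5, r^15.
That's 2.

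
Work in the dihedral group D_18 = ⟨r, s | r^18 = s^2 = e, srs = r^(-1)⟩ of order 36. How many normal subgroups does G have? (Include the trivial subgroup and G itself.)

9

G has 45 subgroups. Checking conjugation-invariance by order — order 1: 1/1 normal; order 2: 1/19 normal; order 3: 1/1 normal; order 4: 0/9 normal; order 6: 1/7 normal; order 9: 1/1 normal; order 12: 0/3 normal; order 18: 3/3 normal; order 36: 1/1 normal.
Total normal subgroups: 9.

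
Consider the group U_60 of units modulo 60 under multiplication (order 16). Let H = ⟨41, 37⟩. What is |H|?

|⟨41⟩| = 2 and |⟨37⟩| = 4, so |H| is a multiple of lcm(2, 4) = 4 and divides |G| = 16.
Closing under the operation: H = {1, 13, 17, 29, 37, 41, 49, 53}, so |H| = 8.

8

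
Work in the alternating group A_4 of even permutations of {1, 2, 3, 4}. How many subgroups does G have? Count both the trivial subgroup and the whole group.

|G| = 12, so by Lagrange every subgroup order divides 12. Divisors: 1, 2, 3, 4, 6, 12.
Subgroups by order — order 1: 1; order 2: 3; order 3: 4; order 4: 1; order 6: 0; order 12: 1.
Total: 1 + 3 + 4 + 1 + 0 + 1 = 10.

10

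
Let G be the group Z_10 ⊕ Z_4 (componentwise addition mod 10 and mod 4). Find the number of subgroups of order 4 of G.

3

|G| = 40 and 4 | 40, so subgroups of order 4 are possible by Lagrange.
The subgroups of order 4 are: {(0,0), (0,1), (0,2), (0,3)}; {(0,0), (0,2), (5,0), (5,2)}; {(0,0), (0,2), (5,1), (5,3)}.
So G has 3 subgroups of order 4.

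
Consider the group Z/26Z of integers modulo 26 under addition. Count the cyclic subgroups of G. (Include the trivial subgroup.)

A cyclic subgroup of order d is generated by each of its φ(d) elements of order d, so the cyclic subgroups of order d number (#elements of order d)/φ(d).
Cyclic subgroups by order — order 1: 1; order 2: 1; order 13: 1; order 26: 1.
Total: 4.

4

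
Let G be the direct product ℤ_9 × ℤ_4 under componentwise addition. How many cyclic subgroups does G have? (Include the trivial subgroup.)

Group the elements of G by the cyclic subgroup they generate; each cyclic subgroup of order d accounts for φ(d) elements.
Cyclic subgroups by order — order 1: 1; order 2: 1; order 3: 1; order 4: 1; order 6: 1; order 9: 1; order 12: 1; order 18: 1; order 36: 1.
Total: 9.

9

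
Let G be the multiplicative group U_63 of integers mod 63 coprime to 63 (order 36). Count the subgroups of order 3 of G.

4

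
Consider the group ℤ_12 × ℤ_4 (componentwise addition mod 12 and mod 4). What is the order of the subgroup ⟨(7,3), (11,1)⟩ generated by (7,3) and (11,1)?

|⟨(7,3)⟩| = 12 and |⟨(11,1)⟩| = 12, so |H| is a multiple of lcm(12, 12) = 12 and divides |G| = 48.
Closing under the operation: H = {(0,0), (0,2), (1,1), (1,3), (2,0), (2,2), (3,1), (3,3), (4,0), (4,2), (5,1), (5,3), (6,0), (6,2), (7,1), (7,3), (8,0), (8,2), (9,1), (9,3), (10,0), (10,2), (11,1), (11,3)}, so |H| = 24.

24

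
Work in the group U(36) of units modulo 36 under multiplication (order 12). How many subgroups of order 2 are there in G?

|G| = 12 and 2 | 12, so subgroups of order 2 are possible by Lagrange.
The subgroups of order 2 are: {1, 17}; {1, 19}; {1, 35}.
So G has 3 subgroups of order 2.

3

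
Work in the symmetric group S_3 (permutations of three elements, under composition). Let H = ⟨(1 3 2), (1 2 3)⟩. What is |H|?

|⟨(1 3 2)⟩| = 3 and |⟨(1 2 3)⟩| = 3, so |H| is a multiple of lcm(3, 3) = 3 and divides |G| = 6.
Closing under the operation: H = {e, (1 2 3), (1 3 2)}, so |H| = 3.

3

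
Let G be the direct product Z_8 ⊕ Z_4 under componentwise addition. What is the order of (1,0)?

The order of (1,0) in Z_8 × Z_4 is lcm(ord(1) in Z_8, ord(0) in Z_4).
ord(1) = 8 and ord(0) = 1, so |⟨(1,0)⟩| = lcm(8, 1) = 8.

8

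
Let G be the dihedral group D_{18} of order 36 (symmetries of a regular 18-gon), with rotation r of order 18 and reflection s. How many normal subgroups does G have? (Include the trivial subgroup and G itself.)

9

G has 45 subgroups. Checking conjugation-invariance by order — order 1: 1/1 normal; order 2: 1/19 normal; order 3: 1/1 normal; order 4: 0/9 normal; order 6: 1/7 normal; order 9: 1/1 normal; order 12: 0/3 normal; order 18: 3/3 normal; order 36: 1/1 normal.
Total normal subgroups: 9.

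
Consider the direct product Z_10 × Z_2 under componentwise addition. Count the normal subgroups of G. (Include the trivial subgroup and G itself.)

G is abelian, so every subgroup is normal.
G has 10 subgroups in total, hence 10 normal subgroups.

10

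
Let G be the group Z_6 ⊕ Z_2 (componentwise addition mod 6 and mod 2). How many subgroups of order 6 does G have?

|G| = 12 and 6 | 12, so subgroups of order 6 are possible by Lagrange.
The subgroups of order 6 are: {(0,0), (0,1), (2,0), (2,1), (4,0), (4,1)}; {(0,0), (1,0), (2,0), (3,0), (4,0), (5,0)}; {(0,0), (1,1), (2,0), (3,1), (4,0), (5,1)}.
So G has 3 subgroups of order 6.

3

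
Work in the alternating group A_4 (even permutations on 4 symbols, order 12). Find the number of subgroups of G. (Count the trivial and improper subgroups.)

10

|G| = 12, so by Lagrange every subgroup order divides 12. Divisors: 1, 2, 3, 4, 6, 12.
Subgroups by order — order 1: 1; order 2: 3; order 3: 4; order 4: 1; order 6: 0; order 12: 1.
Total: 1 + 3 + 4 + 1 + 0 + 1 = 10.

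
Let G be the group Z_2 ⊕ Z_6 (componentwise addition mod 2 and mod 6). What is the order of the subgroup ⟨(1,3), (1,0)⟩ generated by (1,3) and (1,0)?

|⟨(1,3)⟩| = 2 and |⟨(1,0)⟩| = 2, so |H| is a multiple of lcm(2, 2) = 2 and divides |G| = 12.
Closing under the operation: H = {(0,0), (0,3), (1,0), (1,3)}, so |H| = 4.

4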